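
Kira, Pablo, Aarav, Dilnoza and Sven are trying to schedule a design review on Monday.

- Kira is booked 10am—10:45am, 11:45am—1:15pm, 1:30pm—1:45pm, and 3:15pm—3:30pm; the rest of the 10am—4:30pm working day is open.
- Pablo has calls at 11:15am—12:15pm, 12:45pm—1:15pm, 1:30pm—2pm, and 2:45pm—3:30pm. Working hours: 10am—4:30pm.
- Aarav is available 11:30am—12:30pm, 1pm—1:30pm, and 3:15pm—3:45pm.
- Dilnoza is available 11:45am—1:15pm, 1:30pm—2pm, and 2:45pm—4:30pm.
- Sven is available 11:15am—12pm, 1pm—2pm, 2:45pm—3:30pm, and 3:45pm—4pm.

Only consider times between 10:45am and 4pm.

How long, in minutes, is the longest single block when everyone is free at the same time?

0 minutes

Kira free within 10:00–16:30: 10:45–11:45, 13:15–13:30, 13:45–15:15, 15:30–16:30.
Pablo free within 10:00–16:30: 10:00–11:15, 12:15–12:45, 13:15–13:30, 14:00–14:45, 15:30–16:30.
Kira ∩ Pablo: 10:45–11:15, 13:15–13:30, 14:00–14:45, 15:30–16:30.
Kira ∩ Pablo ∩ Aarav: 13:15–13:30, 15:30–15:45.
Kira ∩ Pablo ∩ Aarav ∩ Dilnoza: 15:30–15:45.
Kira ∩ Pablo ∩ Aarav ∩ Dilnoza ∩ Sven: (none).
Restricted to 10:45–16:00: (none).
No common window.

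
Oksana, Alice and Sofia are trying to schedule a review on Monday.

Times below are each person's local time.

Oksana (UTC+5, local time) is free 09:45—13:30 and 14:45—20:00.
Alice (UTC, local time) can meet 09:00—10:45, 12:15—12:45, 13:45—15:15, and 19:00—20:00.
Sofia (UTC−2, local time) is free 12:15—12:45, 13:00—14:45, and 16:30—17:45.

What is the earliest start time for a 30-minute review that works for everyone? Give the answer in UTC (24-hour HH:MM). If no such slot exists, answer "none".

14:15

Oksana → UTC: 04:45–08:30, 09:45–15:00.
Alice → UTC: 09:00–10:45, 12:15–12:45, 13:45–15:15, 19:00–20:00.
Sofia → UTC: 14:15–14:45, 15:00–16:45, 18:30–19:45.
Oksana ∩ Alice: 09:45–10:45, 12:15–12:45, 13:45–15:00.
Oksana ∩ Alice ∩ Sofia: 14:15–14:45.
Windows ≥ 30 min: 14:15–14:45.
Earliest such window starts at 14:15.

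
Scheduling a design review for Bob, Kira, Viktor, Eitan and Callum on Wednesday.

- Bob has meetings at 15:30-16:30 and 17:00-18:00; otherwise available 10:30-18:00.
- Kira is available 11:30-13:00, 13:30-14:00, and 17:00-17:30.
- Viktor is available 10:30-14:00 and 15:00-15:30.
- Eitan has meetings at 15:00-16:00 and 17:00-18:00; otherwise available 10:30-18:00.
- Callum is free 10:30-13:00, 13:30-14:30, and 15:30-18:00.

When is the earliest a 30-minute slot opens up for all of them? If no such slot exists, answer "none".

11:30

Bob free within 10:30–18:00: 10:30–15:30, 16:30–17:00.
Eitan free within 10:30–18:00: 10:30–15:00, 16:00–17:00.
Bob ∩ Kira: 11:30–13:00, 13:30–14:00.
Bob ∩ Kira ∩ Viktor: 11:30–13:00, 13:30–14:00.
Bob ∩ Kira ∩ Viktor ∩ Eitan: 11:30–13:00, 13:30–14:00.
Bob ∩ Kira ∩ Viktor ∩ Eitan ∩ Callum: 11:30–13:00, 13:30–14:00.
Windows ≥ 30 min: 11:30–13:00, 13:30–14:00.
Earliest such window starts at 11:30.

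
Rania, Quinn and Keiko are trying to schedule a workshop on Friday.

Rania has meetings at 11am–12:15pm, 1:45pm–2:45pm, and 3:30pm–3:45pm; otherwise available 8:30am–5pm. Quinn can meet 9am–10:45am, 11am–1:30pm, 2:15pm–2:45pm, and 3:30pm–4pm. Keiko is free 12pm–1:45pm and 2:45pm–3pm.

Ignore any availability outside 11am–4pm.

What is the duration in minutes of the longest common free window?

Rania free within 08:30–17:00: 08:30–11:00, 12:15–13:45, 14:45–15:30, 15:45–17:00.
Rania ∩ Quinn: 09:00–10:45, 12:15–13:30, 15:45–16:00.
Rania ∩ Quinn ∩ Keiko: 12:15–13:30.
Restricted to 11:00–16:00: 12:15–13:30.
Single common window of 75 minutes.

75 minutes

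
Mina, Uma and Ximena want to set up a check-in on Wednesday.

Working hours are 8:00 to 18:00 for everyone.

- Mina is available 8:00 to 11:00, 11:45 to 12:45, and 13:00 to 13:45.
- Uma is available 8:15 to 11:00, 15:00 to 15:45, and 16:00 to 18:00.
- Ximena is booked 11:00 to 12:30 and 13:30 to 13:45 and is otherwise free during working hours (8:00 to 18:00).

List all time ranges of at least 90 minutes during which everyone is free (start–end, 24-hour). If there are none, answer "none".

Ximena free within 08:00–18:00: 08:00–11:00, 12:30–13:30, 13:45–18:00.
Mina ∩ Uma: 08:15–11:00.
Mina ∩ Uma ∩ Ximena: 08:15–11:00.
Windows ≥ 90 min: 08:15–11:00.

08:15–11:00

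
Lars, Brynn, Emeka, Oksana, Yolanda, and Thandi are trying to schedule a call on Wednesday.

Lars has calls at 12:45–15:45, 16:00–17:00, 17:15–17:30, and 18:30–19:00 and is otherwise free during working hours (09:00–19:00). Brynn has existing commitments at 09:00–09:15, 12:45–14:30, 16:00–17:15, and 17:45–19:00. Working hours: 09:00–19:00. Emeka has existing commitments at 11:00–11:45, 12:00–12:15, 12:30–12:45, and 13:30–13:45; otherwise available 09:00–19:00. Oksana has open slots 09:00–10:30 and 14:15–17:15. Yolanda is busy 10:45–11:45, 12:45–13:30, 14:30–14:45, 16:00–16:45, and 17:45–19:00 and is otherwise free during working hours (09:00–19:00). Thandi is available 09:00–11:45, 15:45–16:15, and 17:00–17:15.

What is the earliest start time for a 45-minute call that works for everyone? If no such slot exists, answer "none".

Lars free within 09:00–19:00: 09:00–12:45, 15:45–16:00, 17:00–17:15, 17:30–18:30.
Brynn free within 09:00–19:00: 09:15–12:45, 14:30–16:00, 17:15–17:45.
Emeka free within 09:00–19:00: 09:00–11:00, 11:45–12:00, 12:15–12:30, 12:45–13:30, 13:45–19:00.
Yolanda free within 09:00–19:00: 09:00–10:45, 11:45–12:45, 13:30–14:30, 14:45–16:00, 16:45–17:45.
Lars ∩ Brynn: 09:15–12:45, 15:45–16:00, 17:30–17:45.
Lars ∩ Brynn ∩ Emeka: 09:15–11:00, 11:45–12:00, 12:15–12:30, 15:45–16:00, 17:30–17:45.
Lars ∩ Brynn ∩ Emeka ∩ Oksana: 09:15–10:30, 15:45–16:00.
Lars ∩ Brynn ∩ Emeka ∩ Oksana ∩ Yolanda: 09:15–10:30, 15:45–16:00.
Lars ∩ Brynn ∩ Emeka ∩ Oksana ∩ Yolanda ∩ Thandi: 09:15–10:30, 15:45–16:00.
Windows ≥ 45 min: 09:15–10:30.
Earliest such window starts at 09:15.

09:15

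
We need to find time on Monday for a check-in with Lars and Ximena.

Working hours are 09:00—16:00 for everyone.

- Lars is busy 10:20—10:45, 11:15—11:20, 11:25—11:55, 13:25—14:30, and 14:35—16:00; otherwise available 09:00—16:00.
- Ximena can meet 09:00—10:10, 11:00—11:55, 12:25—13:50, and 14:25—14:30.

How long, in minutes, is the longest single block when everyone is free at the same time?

70 minutes

Lars free within 09:00–16:00: 09:00–10:20, 10:45–11:15, 11:20–11:25, 11:55–13:25, 14:30–14:35.
Lars ∩ Ximena: 09:00–10:10, 11:00–11:15, 11:20–11:25, 12:25–13:25.
Common window lengths: 70, 15, 5, 60 min; longest is 70.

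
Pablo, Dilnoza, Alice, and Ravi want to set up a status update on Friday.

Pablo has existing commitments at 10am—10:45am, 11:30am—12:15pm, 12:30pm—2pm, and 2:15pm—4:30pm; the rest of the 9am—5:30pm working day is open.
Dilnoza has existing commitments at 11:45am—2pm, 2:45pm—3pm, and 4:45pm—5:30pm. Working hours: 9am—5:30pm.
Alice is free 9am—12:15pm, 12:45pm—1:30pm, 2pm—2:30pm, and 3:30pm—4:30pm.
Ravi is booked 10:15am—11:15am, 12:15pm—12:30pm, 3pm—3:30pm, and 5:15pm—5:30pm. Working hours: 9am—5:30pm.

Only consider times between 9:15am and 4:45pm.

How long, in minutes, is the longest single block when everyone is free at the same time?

45 minutes

Pablo free within 09:00–17:30: 09:00–10:00, 10:45–11:30, 12:15–12:30, 14:00–14:15, 16:30–17:30.
Dilnoza free within 09:00–17:30: 09:00–11:45, 14:00–14:45, 15:00–16:45.
Ravi free within 09:00–17:30: 09:00–10:15, 11:15–12:15, 12:30–15:00, 15:30–17:15.
Pablo ∩ Dilnoza: 09:00–10:00, 10:45–11:30, 14:00–14:15, 16:30–16:45.
Pablo ∩ Dilnoza ∩ Alice: 09:00–10:00, 10:45–11:30, 14:00–14:15.
Pablo ∩ Dilnoza ∩ Alice ∩ Ravi: 09:00–10:00, 11:15–11:30, 14:00–14:15.
Restricted to 09:15–16:45: 09:15–10:00, 11:15–11:30, 14:00–14:15.
Common window lengths: 45, 15, 15 min; longest is 45.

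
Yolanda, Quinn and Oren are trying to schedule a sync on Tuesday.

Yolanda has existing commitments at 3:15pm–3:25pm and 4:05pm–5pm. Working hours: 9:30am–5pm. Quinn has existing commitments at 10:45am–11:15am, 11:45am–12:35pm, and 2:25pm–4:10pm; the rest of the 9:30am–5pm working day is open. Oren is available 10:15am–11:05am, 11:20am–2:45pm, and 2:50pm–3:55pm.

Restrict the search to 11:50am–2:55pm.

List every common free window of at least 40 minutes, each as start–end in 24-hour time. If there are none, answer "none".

12:35–14:25

Yolanda free within 09:30–17:00: 09:30–15:15, 15:25–16:05.
Quinn free within 09:30–17:00: 09:30–10:45, 11:15–11:45, 12:35–14:25, 16:10–17:00.
Yolanda ∩ Quinn: 09:30–10:45, 11:15–11:45, 12:35–14:25.
Yolanda ∩ Quinn ∩ Oren: 10:15–10:45, 11:20–11:45, 12:35–14:25.
Restricted to 11:50–14:55: 12:35–14:25.
Windows ≥ 40 min: 12:35–14:25.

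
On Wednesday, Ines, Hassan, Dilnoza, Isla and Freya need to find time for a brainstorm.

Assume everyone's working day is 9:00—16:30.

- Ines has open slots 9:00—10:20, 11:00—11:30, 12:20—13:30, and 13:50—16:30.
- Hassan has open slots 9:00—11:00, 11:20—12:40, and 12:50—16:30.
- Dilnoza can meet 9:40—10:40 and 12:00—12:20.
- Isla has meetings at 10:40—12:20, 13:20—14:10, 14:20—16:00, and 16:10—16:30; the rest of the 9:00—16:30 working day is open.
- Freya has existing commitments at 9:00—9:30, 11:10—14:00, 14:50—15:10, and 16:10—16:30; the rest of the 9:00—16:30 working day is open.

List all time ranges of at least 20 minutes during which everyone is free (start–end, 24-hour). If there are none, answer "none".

Isla free within 09:00–16:30: 09:00–10:40, 12:20–13:20, 14:10–14:20, 16:00–16:10.
Freya free within 09:00–16:30: 09:30–11:10, 14:00–14:50, 15:10–16:10.
Ines ∩ Hassan: 09:00–10:20, 11:20–11:30, 12:20–12:40, 12:50–13:30, 13:50–16:30.
Ines ∩ Hassan ∩ Dilnoza: 09:40–10:20.
Ines ∩ Hassan ∩ Dilnoza ∩ Isla: 09:40–10:20.
Ines ∩ Hassan ∩ Dilnoza ∩ Isla ∩ Freya: 09:40–10:20.
Windows ≥ 20 min: 09:40–10:20.

09:40–10:20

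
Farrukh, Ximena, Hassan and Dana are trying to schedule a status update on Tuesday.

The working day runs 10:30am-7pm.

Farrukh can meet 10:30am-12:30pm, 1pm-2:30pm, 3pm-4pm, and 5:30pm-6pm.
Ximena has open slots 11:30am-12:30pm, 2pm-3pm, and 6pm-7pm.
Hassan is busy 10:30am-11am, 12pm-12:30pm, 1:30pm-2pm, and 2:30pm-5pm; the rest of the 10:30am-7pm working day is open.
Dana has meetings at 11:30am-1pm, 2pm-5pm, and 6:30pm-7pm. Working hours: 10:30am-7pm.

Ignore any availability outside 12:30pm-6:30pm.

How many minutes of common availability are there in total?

Hassan free within 10:30–19:00: 11:00–12:00, 12:30–13:30, 14:00–14:30, 17:00–19:00.
Dana free within 10:30–19:00: 10:30–11:30, 13:00–14:00, 17:00–18:30.
Farrukh ∩ Ximena: 11:30–12:30, 14:00–14:30.
Farrukh ∩ Ximena ∩ Hassan: 11:30–12:00, 14:00–14:30.
Farrukh ∩ Ximena ∩ Hassan ∩ Dana: (none).
Restricted to 12:30–18:30: (none).
Total common minutes: 0.

0 minutes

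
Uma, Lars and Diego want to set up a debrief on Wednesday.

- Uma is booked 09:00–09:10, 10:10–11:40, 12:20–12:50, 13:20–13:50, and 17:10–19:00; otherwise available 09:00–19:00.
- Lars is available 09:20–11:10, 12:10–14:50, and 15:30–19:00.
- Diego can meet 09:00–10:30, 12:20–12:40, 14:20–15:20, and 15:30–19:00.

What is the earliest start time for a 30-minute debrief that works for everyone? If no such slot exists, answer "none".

Uma free within 09:00–19:00: 09:10–10:10, 11:40–12:20, 12:50–13:20, 13:50–17:10.
Uma ∩ Lars: 09:20–10:10, 12:10–12:20, 12:50–13:20, 13:50–14:50, 15:30–17:10.
Uma ∩ Lars ∩ Diego: 09:20–10:10, 14:20–14:50, 15:30–17:10.
Windows ≥ 30 min: 09:20–10:10, 14:20–14:50, 15:30–17:10.
Earliest such window starts at 09:20.

09:20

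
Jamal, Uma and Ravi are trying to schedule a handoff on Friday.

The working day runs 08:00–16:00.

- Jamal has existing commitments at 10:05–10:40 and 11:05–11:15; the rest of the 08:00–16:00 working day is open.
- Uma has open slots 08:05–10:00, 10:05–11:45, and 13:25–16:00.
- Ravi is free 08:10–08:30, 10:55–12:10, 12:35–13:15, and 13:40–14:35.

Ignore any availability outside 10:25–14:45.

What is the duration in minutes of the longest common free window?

55 minutes

Jamal free within 08:00–16:00: 08:00–10:05, 10:40–11:05, 11:15–16:00.
Jamal ∩ Uma: 08:05–10:00, 10:40–11:05, 11:15–11:45, 13:25–16:00.
Jamal ∩ Uma ∩ Ravi: 08:10–08:30, 10:55–11:05, 11:15–11:45, 13:40–14:35.
Restricted to 10:25–14:45: 10:55–11:05, 11:15–11:45, 13:40–14:35.
Common window lengths: 10, 30, 55 min; longest is 55.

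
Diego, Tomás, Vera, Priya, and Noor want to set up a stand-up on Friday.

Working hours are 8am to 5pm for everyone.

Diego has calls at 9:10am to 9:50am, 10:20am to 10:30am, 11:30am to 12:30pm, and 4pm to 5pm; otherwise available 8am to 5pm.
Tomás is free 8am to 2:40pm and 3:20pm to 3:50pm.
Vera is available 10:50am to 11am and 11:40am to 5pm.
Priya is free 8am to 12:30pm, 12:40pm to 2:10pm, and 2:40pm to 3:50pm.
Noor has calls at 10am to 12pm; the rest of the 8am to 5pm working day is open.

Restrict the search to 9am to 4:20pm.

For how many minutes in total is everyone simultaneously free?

Diego free within 08:00–17:00: 08:00–09:10, 09:50–10:20, 10:30–11:30, 12:30–16:00.
Noor free within 08:00–17:00: 08:00–10:00, 12:00–17:00.
Diego ∩ Tomás: 08:00–09:10, 09:50–10:20, 10:30–11:30, 12:30–14:40, 15:20–15:50.
Diego ∩ Tomás ∩ Vera: 10:50–11:00, 12:30–14:40, 15:20–15:50.
Diego ∩ Tomás ∩ Vera ∩ Priya: 10:50–11:00, 12:40–14:10, 15:20–15:50.
Diego ∩ Tomás ∩ Vera ∩ Priya ∩ Noor: 12:40–14:10, 15:20–15:50.
Restricted to 09:00–16:20: 12:40–14:10, 15:20–15:50.
Total common minutes: 90 + 30 = 120.

120 minutes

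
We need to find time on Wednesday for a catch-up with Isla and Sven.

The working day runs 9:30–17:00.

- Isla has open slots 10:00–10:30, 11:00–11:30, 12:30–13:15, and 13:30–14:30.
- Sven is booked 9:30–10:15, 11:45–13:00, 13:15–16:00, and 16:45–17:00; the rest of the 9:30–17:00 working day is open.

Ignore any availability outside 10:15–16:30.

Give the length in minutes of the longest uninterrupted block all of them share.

30 minutes

Sven free within 09:30–17:00: 10:15–11:45, 13:00–13:15, 16:00–16:45.
Isla ∩ Sven: 10:15–10:30, 11:00–11:30, 13:00–13:15.
Restricted to 10:15–16:30: 10:15–10:30, 11:00–11:30, 13:00–13:15.
Common window lengths: 15, 30, 15 min; longest is 30.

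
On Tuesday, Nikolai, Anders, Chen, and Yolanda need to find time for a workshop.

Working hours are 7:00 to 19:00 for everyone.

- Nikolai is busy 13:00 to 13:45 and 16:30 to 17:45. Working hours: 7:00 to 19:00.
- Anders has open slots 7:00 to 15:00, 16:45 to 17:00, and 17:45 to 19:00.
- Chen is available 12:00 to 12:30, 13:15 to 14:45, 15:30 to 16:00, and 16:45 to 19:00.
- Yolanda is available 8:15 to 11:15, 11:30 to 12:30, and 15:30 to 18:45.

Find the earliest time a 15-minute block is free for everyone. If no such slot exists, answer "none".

12:00

Nikolai free within 07:00–19:00: 07:00–13:00, 13:45–16:30, 17:45–19:00.
Nikolai ∩ Anders: 07:00–13:00, 13:45–15:00, 17:45–19:00.
Nikolai ∩ Anders ∩ Chen: 12:00–12:30, 13:45–14:45, 17:45–19:00.
Nikolai ∩ Anders ∩ Chen ∩ Yolanda: 12:00–12:30, 17:45–18:45.
Windows ≥ 15 min: 12:00–12:30, 17:45–18:45.
Earliest such window starts at 12:00.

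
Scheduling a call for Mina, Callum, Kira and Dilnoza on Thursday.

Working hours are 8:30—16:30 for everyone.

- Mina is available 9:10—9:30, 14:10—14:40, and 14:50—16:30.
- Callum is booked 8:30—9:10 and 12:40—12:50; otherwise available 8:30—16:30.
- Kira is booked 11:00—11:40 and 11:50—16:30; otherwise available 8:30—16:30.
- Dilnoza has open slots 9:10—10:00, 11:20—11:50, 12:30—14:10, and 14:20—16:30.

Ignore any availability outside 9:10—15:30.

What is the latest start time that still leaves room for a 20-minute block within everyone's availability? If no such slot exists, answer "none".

Callum free within 08:30–16:30: 09:10–12:40, 12:50–16:30.
Kira free within 08:30–16:30: 08:30–11:00, 11:40–11:50.
Mina ∩ Callum: 09:10–09:30, 14:10–14:40, 14:50–16:30.
Mina ∩ Callum ∩ Kira: 09:10–09:30.
Mina ∩ Callum ∩ Kira ∩ Dilnoza: 09:10–09:30.
Restricted to 09:10–15:30: 09:10–09:30.
Windows ≥ 20 min: 09:10–09:30.
Latest start in the last window 09:10–09:30 is 09:30 − 20 min = 09:10.

09:10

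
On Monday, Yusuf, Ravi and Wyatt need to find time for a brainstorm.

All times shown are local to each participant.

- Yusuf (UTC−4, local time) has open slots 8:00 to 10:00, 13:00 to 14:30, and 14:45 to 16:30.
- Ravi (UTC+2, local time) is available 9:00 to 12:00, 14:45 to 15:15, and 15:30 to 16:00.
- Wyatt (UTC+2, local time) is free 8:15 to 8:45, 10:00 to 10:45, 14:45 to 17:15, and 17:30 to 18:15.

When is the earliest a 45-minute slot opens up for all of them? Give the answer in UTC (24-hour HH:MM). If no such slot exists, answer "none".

Yusuf → UTC: 12:00–14:00, 17:00–18:30, 18:45–20:30.
Ravi → UTC: 07:00–10:00, 12:45–13:15, 13:30–14:00.
Wyatt → UTC: 06:15–06:45, 08:00–08:45, 12:45–15:15, 15:30–16:15.
Yusuf ∩ Ravi: 12:45–13:15, 13:30–14:00.
Yusuf ∩ Ravi ∩ Wyatt: 12:45–13:15, 13:30–14:00.
Windows ≥ 45 min: (none).

none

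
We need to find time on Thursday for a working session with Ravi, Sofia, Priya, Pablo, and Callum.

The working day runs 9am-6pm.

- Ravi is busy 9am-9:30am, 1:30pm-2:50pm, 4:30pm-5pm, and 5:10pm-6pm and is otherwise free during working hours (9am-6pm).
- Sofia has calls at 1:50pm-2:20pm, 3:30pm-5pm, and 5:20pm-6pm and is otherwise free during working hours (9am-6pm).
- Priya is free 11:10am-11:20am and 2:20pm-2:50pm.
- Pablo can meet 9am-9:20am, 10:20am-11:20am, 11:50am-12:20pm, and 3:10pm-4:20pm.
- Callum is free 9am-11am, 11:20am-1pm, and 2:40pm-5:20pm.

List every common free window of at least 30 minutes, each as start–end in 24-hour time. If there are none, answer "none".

none

Ravi free within 09:00–18:00: 09:30–13:30, 14:50–16:30, 17:00–17:10.
Sofia free within 09:00–18:00: 09:00–13:50, 14:20–15:30, 17:00–17:20.
Ravi ∩ Sofia: 09:30–13:30, 14:50–15:30, 17:00–17:10.
Ravi ∩ Sofia ∩ Priya: 11:10–11:20.
Ravi ∩ Sofia ∩ Priya ∩ Pablo: 11:10–11:20.
Ravi ∩ Sofia ∩ Priya ∩ Pablo ∩ Callum: (none).
Windows ≥ 30 min: (none).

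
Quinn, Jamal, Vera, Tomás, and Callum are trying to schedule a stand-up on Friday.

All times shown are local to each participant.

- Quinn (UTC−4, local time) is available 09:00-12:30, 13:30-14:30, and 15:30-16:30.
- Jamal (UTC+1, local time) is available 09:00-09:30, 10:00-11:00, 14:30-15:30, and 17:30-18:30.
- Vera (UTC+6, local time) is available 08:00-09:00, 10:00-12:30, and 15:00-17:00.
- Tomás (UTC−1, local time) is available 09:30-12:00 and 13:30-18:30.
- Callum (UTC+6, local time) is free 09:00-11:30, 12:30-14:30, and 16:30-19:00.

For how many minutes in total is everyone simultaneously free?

Quinn → UTC: 13:00–16:30, 17:30–18:30, 19:30–20:30.
Jamal → UTC: 08:00–08:30, 09:00–10:00, 13:30–14:30, 16:30–17:30.
Vera → UTC: 02:00–03:00, 04:00–06:30, 09:00–11:00.
Tomás → UTC: 10:30–13:00, 14:30–19:30.
Callum → UTC: 03:00–05:30, 06:30–08:30, 10:30–13:00.
Quinn ∩ Jamal: 13:30–14:30.
Quinn ∩ Jamal ∩ Vera: (none).
Quinn ∩ Jamal ∩ Vera ∩ Tomás: (none).
Quinn ∩ Jamal ∩ Vera ∩ Tomás ∩ Callum: (none).
Total common minutes: 0.

0 minutes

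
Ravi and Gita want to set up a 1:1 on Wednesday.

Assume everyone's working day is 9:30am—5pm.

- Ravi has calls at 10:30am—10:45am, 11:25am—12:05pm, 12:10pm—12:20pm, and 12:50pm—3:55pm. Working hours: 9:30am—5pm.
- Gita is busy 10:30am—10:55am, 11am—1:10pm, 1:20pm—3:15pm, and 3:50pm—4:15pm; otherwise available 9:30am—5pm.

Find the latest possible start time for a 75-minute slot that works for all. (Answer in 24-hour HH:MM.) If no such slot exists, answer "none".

none

Ravi free within 09:30–17:00: 09:30–10:30, 10:45–11:25, 12:05–12:10, 12:20–12:50, 15:55–17:00.
Gita free within 09:30–17:00: 09:30–10:30, 10:55–11:00, 13:10–13:20, 15:15–15:50, 16:15–17:00.
Ravi ∩ Gita: 09:30–10:30, 10:55–11:00, 16:15–17:00.
Windows ≥ 75 min: (none).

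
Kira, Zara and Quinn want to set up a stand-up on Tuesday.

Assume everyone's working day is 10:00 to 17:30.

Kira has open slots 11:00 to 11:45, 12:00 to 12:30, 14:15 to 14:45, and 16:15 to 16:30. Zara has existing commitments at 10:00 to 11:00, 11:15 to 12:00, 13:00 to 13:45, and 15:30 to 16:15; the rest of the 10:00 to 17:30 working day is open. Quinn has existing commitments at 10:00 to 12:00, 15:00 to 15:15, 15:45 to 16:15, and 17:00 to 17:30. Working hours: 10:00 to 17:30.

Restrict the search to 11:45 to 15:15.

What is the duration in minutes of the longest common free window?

Zara free within 10:00–17:30: 11:00–11:15, 12:00–13:00, 13:45–15:30, 16:15–17:30.
Quinn free within 10:00–17:30: 12:00–15:00, 15:15–15:45, 16:15–17:00.
Kira ∩ Zara: 11:00–11:15, 12:00–12:30, 14:15–14:45, 16:15–16:30.
Kira ∩ Zara ∩ Quinn: 12:00–12:30, 14:15–14:45, 16:15–16:30.
Restricted to 11:45–15:15: 12:00–12:30, 14:15–14:45.
Common window lengths: 30, 30 min; longest is 30.

30 minutes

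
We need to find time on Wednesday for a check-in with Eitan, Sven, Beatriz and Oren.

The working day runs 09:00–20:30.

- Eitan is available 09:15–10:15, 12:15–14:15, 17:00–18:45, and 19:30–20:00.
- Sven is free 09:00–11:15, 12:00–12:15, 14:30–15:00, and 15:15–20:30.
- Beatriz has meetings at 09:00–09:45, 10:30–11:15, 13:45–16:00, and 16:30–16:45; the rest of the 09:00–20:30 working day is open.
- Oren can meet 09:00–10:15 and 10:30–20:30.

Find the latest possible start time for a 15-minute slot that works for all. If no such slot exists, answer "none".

19:45

Beatriz free within 09:00–20:30: 09:45–10:30, 11:15–13:45, 16:00–16:30, 16:45–20:30.
Eitan ∩ Sven: 09:15–10:15, 17:00–18:45, 19:30–20:00.
Eitan ∩ Sven ∩ Beatriz: 09:45–10:15, 17:00–18:45, 19:30–20:00.
Eitan ∩ Sven ∩ Beatriz ∩ Oren: 09:45–10:15, 17:00–18:45, 19:30–20:00.
Windows ≥ 15 min: 09:45–10:15, 17:00–18:45, 19:30–20:00.
Latest start in the last window 19:30–20:00 is 20:00 − 15 min = 19:45.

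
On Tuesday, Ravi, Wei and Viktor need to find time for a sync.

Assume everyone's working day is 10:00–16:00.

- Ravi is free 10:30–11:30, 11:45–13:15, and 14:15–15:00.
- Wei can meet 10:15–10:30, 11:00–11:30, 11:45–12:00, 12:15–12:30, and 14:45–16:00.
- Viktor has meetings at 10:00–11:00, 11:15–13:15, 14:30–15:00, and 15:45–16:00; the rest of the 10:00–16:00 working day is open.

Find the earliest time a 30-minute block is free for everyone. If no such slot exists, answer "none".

Viktor free within 10:00–16:00: 11:00–11:15, 13:15–14:30, 15:00–15:45.
Ravi ∩ Wei: 11:00–11:30, 11:45–12:00, 12:15–12:30, 14:45–15:00.
Ravi ∩ Wei ∩ Viktor: 11:00–11:15.
Windows ≥ 30 min: (none).

none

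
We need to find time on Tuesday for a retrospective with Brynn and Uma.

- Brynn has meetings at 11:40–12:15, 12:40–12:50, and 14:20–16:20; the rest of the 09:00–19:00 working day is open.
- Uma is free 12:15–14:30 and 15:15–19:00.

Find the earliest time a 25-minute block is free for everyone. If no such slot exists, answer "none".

Brynn free within 09:00–19:00: 09:00–11:40, 12:15–12:40, 12:50–14:20, 16:20–19:00.
Brynn ∩ Uma: 12:15–12:40, 12:50–14:20, 16:20–19:00.
Windows ≥ 25 min: 12:15–12:40, 12:50–14:20, 16:20–19:00.
Earliest such window starts at 12:15.

12:15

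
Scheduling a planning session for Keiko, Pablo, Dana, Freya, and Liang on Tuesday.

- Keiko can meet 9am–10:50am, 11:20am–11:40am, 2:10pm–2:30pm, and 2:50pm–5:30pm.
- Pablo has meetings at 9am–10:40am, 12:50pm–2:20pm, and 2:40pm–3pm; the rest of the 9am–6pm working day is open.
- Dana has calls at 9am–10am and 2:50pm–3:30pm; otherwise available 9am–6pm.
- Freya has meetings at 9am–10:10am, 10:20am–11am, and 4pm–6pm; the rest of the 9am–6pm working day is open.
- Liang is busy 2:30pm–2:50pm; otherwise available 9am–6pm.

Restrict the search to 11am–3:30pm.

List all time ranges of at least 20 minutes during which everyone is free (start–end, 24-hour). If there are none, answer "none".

Pablo free within 09:00–18:00: 10:40–12:50, 14:20–14:40, 15:00–18:00.
Dana free within 09:00–18:00: 10:00–14:50, 15:30–18:00.
Freya free within 09:00–18:00: 10:10–10:20, 11:00–16:00.
Liang free within 09:00–18:00: 09:00–14:30, 14:50–18:00.
Keiko ∩ Pablo: 10:40–10:50, 11:20–11:40, 14:20–14:30, 15:00–17:30.
Keiko ∩ Pablo ∩ Dana: 10:40–10:50, 11:20–11:40, 14:20–14:30, 15:30–17:30.
Keiko ∩ Pablo ∩ Dana ∩ Freya: 11:20–11:40, 14:20–14:30, 15:30–16:00.
Keiko ∩ Pablo ∩ Dana ∩ Freya ∩ Liang: 11:20–11:40, 14:20–14:30, 15:30–16:00.
Restricted to 11:00–15:30: 11:20–11:40, 14:20–14:30.
Windows ≥ 20 min: 11:20–11:40.

11:20–11:40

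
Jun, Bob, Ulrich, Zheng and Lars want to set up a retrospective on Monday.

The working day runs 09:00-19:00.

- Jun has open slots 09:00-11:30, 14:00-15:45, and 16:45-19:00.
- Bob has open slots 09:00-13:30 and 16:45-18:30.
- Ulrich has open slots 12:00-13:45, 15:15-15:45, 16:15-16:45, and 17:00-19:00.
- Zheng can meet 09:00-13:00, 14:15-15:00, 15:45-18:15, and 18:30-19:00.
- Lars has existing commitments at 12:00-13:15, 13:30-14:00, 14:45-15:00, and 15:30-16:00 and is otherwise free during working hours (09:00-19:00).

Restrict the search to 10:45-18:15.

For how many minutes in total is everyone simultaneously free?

75 minutes

Lars free within 09:00–19:00: 09:00–12:00, 13:15–13:30, 14:00–14:45, 15:00–15:30, 16:00–19:00.
Jun ∩ Bob: 09:00–11:30, 16:45–18:30.
Jun ∩ Bob ∩ Ulrich: 17:00–18:30.
Jun ∩ Bob ∩ Ulrich ∩ Zheng: 17:00–18:15.
Jun ∩ Bob ∩ Ulrich ∩ Zheng ∩ Lars: 17:00–18:15.
Restricted to 10:45–18:15: 17:00–18:15.
Total common minutes: 75.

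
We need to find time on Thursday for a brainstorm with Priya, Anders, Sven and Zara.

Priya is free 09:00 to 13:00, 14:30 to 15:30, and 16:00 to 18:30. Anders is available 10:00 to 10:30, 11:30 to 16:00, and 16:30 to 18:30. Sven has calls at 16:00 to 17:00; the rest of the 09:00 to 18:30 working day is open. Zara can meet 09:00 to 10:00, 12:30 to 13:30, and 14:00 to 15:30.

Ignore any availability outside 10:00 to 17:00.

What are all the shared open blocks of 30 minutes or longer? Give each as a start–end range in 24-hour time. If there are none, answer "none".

Sven free within 09:00–18:30: 09:00–16:00, 17:00–18:30.
Priya ∩ Anders: 10:00–10:30, 11:30–13:00, 14:30–15:30, 16:30–18:30.
Priya ∩ Anders ∩ Sven: 10:00–10:30, 11:30–13:00, 14:30–15:30, 17:00–18:30.
Priya ∩ Anders ∩ Sven ∩ Zara: 12:30–13:00, 14:30–15:30.
Restricted to 10:00–17:00: 12:30–13:00, 14:30–15:30.
Windows ≥ 30 min: 12:30–13:00, 14:30–15:30.

12:30–13:00, 14:30–15:30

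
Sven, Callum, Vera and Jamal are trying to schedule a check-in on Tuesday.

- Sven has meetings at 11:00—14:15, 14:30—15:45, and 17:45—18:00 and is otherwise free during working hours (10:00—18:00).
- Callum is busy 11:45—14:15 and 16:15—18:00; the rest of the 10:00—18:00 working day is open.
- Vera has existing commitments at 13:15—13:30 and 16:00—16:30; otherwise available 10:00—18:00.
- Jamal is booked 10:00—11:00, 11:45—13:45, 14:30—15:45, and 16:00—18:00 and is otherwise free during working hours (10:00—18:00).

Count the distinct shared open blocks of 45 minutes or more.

0

Sven free within 10:00–18:00: 10:00–11:00, 14:15–14:30, 15:45–17:45.
Callum free within 10:00–18:00: 10:00–11:45, 14:15–16:15.
Vera free within 10:00–18:00: 10:00–13:15, 13:30–16:00, 16:30–18:00.
Jamal free within 10:00–18:00: 11:00–11:45, 13:45–14:30, 15:45–16:00.
Sven ∩ Callum: 10:00–11:00, 14:15–14:30, 15:45–16:15.
Sven ∩ Callum ∩ Vera: 10:00–11:00, 14:15–14:30, 15:45–16:00.
Sven ∩ Callum ∩ Vera ∩ Jamal: 14:15–14:30, 15:45–16:00.
Windows ≥ 45 min: (none).
That's 0 windows.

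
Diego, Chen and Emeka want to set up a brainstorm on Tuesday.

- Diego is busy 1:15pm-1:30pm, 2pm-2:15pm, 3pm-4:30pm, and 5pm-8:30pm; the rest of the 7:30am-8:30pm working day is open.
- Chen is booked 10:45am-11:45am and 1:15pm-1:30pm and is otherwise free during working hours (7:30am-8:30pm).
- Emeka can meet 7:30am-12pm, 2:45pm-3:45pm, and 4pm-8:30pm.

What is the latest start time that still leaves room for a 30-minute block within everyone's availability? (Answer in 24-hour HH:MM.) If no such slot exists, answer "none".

16:30

Diego free within 07:30–20:30: 07:30–13:15, 13:30–14:00, 14:15–15:00, 16:30–17:00.
Chen free within 07:30–20:30: 07:30–10:45, 11:45–13:15, 13:30–20:30.
Diego ∩ Chen: 07:30–10:45, 11:45–13:15, 13:30–14:00, 14:15–15:00, 16:30–17:00.
Diego ∩ Chen ∩ Emeka: 07:30–10:45, 11:45–12:00, 14:45–15:00, 16:30–17:00.
Windows ≥ 30 min: 07:30–10:45, 16:30–17:00.
Latest start in the last window 16:30–17:00 is 17:00 − 30 min = 16:30.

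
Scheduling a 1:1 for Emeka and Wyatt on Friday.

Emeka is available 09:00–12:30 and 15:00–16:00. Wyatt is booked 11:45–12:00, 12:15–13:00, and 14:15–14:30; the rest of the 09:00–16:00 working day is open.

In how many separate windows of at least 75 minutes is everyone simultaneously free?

Wyatt free within 09:00–16:00: 09:00–11:45, 12:00–12:15, 13:00–14:15, 14:30–16:00.
Emeka ∩ Wyatt: 09:00–11:45, 12:00–12:15, 15:00–16:00.
Windows ≥ 75 min: 09:00–11:45.
That's 1 window.

1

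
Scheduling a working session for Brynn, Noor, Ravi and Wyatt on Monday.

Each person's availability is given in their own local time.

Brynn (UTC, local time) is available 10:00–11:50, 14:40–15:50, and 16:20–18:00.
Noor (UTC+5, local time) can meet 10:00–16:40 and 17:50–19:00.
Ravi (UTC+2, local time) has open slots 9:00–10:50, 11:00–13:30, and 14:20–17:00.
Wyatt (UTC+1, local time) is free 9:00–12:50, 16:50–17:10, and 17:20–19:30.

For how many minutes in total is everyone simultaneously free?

90 minutes

Brynn → UTC: 10:00–11:50, 14:40–15:50, 16:20–18:00.
Noor → UTC: 05:00–11:40, 12:50–14:00.
Ravi → UTC: 07:00–08:50, 09:00–11:30, 12:20–15:00.
Wyatt → UTC: 08:00–11:50, 15:50–16:10, 16:20–18:30.
Brynn ∩ Noor: 10:00–11:40.
Brynn ∩ Noor ∩ Ravi: 10:00–11:30.
Brynn ∩ Noor ∩ Ravi ∩ Wyatt: 10:00–11:30.
Total common minutes: 90.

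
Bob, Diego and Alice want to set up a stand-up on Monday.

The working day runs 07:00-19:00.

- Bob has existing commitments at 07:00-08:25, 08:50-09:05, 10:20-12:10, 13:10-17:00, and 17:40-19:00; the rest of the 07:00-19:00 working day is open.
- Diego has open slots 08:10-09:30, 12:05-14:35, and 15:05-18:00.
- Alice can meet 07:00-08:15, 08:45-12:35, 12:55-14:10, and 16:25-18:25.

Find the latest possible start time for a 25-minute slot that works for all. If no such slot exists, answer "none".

Bob free within 07:00–19:00: 08:25–08:50, 09:05–10:20, 12:10–13:10, 17:00–17:40.
Bob ∩ Diego: 08:25–08:50, 09:05–09:30, 12:10–13:10, 17:00–17:40.
Bob ∩ Diego ∩ Alice: 08:45–08:50, 09:05–09:30, 12:10–12:35, 12:55–13:10, 17:00–17:40.
Windows ≥ 25 min: 09:05–09:30, 12:10–12:35, 17:00–17:40.
Latest start in the last window 17:00–17:40 is 17:40 − 25 min = 17:15.

17:15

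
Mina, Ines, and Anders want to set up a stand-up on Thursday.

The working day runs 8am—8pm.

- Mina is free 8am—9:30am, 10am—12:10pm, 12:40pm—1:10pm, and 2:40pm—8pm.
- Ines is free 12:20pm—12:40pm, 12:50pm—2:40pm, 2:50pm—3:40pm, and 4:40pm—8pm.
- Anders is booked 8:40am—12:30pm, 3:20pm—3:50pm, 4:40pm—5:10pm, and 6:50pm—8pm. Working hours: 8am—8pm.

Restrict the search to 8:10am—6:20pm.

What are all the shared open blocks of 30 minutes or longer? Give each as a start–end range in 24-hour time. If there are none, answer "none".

14:50–15:20, 17:10–18:20

Anders free within 08:00–20:00: 08:00–08:40, 12:30–15:20, 15:50–16:40, 17:10–18:50.
Mina ∩ Ines: 12:50–13:10, 14:50–15:40, 16:40–20:00.
Mina ∩ Ines ∩ Anders: 12:50–13:10, 14:50–15:20, 17:10–18:50.
Restricted to 08:10–18:20: 12:50–13:10, 14:50–15:20, 17:10–18:20.
Windows ≥ 30 min: 14:50–15:20, 17:10–18:20.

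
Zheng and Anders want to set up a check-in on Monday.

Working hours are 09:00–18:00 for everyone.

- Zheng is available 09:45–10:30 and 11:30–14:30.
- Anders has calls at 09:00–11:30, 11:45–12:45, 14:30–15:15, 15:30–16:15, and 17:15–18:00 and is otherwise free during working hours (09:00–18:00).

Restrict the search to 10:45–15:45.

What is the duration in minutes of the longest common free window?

105 minutes

Anders free within 09:00–18:00: 11:30–11:45, 12:45–14:30, 15:15–15:30, 16:15–17:15.
Zheng ∩ Anders: 11:30–11:45, 12:45–14:30.
Restricted to 10:45–15:45: 11:30–11:45, 12:45–14:30.
Common window lengths: 15, 105 min; longest is 105.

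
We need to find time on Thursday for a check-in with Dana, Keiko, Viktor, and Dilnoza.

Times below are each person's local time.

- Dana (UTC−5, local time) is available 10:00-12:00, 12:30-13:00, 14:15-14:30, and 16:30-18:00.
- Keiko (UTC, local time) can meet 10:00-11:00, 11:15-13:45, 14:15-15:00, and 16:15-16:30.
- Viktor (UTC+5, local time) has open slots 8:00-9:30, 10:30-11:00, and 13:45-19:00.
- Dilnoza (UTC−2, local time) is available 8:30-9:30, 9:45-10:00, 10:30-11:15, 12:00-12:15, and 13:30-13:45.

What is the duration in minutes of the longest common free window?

0 minutes

Dana → UTC: 15:00–17:00, 17:30–18:00, 19:15–19:30, 21:30–23:00.
Keiko → UTC: 10:00–11:00, 11:15–13:45, 14:15–15:00, 16:15–16:30.
Viktor → UTC: 03:00–04:30, 05:30–06:00, 08:45–14:00.
Dilnoza → UTC: 10:30–11:30, 11:45–12:00, 12:30–13:15, 14:00–14:15, 15:30–15:45.
Dana ∩ Keiko: 16:15–16:30.
Dana ∩ Keiko ∩ Viktor: (none).
Dana ∩ Keiko ∩ Viktor ∩ Dilnoza: (none).
No common window.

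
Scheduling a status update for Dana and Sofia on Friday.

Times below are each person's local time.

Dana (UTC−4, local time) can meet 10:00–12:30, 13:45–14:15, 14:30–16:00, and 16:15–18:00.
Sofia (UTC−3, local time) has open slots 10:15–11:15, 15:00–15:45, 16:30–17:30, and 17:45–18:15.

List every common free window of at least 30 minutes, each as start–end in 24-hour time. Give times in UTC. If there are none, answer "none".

Dana → UTC: 14:00–16:30, 17:45–18:15, 18:30–20:00, 20:15–22:00.
Sofia → UTC: 13:15–14:15, 18:00–18:45, 19:30–20:30, 20:45–21:15.
Dana ∩ Sofia: 14:00–14:15, 18:00–18:15, 18:30–18:45, 19:30–20:00, 20:15–20:30, 20:45–21:15.
Windows ≥ 30 min: 19:30–20:00, 20:45–21:15.

19:30–20:00, 20:45–21:15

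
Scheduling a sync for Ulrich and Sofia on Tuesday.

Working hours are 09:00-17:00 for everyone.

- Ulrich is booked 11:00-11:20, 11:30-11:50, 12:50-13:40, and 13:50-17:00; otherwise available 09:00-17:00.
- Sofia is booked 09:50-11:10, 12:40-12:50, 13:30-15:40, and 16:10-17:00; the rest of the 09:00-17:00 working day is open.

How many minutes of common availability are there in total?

110 minutes

Ulrich free within 09:00–17:00: 09:00–11:00, 11:20–11:30, 11:50–12:50, 13:40–13:50.
Sofia free within 09:00–17:00: 09:00–09:50, 11:10–12:40, 12:50–13:30, 15:40–16:10.
Ulrich ∩ Sofia: 09:00–09:50, 11:20–11:30, 11:50–12:40.
Total common minutes: 50 + 10 + 50 = 110.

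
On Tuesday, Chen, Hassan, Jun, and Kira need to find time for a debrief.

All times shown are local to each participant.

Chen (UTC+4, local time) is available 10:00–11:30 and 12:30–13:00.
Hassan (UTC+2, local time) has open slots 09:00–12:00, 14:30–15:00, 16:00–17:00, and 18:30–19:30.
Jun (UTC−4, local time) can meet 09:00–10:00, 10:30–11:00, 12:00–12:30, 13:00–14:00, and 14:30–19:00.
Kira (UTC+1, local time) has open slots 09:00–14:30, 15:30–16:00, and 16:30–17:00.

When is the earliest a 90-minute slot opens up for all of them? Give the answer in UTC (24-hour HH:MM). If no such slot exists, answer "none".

none

Chen → UTC: 06:00–07:30, 08:30–09:00.
Hassan → UTC: 07:00–10:00, 12:30–13:00, 14:00–15:00, 16:30–17:30.
Jun → UTC: 13:00–14:00, 14:30–15:00, 16:00–16:30, 17:00–18:00, 18:30–23:00.
Kira → UTC: 08:00–13:30, 14:30–15:00, 15:30–16:00.
Chen ∩ Hassan: 07:00–07:30, 08:30–09:00.
Chen ∩ Hassan ∩ Jun: (none).
Chen ∩ Hassan ∩ Jun ∩ Kira: (none).
Windows ≥ 90 min: (none).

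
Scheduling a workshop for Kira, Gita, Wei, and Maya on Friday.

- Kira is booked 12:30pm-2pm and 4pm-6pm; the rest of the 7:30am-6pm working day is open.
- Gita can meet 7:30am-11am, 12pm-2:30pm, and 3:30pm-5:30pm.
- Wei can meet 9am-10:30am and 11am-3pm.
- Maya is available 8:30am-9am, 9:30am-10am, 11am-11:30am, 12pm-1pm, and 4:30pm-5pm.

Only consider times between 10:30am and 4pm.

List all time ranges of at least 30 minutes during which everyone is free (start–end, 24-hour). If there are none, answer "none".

12:00–12:30

Kira free within 07:30–18:00: 07:30–12:30, 14:00–16:00.
Kira ∩ Gita: 07:30–11:00, 12:00–12:30, 14:00–14:30, 15:30–16:00.
Kira ∩ Gita ∩ Wei: 09:00–10:30, 12:00–12:30, 14:00–14:30.
Kira ∩ Gita ∩ Wei ∩ Maya: 09:30–10:00, 12:00–12:30.
Restricted to 10:30–16:00: 12:00–12:30.
Windows ≥ 30 min: 12:00–12:30.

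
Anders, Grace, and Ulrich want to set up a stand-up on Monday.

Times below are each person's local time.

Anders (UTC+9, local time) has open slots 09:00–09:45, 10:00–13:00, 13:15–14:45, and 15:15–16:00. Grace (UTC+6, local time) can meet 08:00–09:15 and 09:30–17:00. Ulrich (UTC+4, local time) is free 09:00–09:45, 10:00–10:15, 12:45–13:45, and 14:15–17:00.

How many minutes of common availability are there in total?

Anders → UTC: 00:00–00:45, 01:00–04:00, 04:15–05:45, 06:15–07:00.
Grace → UTC: 02:00–03:15, 03:30–11:00.
Ulrich → UTC: 05:00–05:45, 06:00–06:15, 08:45–09:45, 10:15–13:00.
Anders ∩ Grace: 02:00–03:15, 03:30–04:00, 04:15–05:45, 06:15–07:00.
Anders ∩ Grace ∩ Ulrich: 05:00–05:45.
Total common minutes: 45.

45 minutes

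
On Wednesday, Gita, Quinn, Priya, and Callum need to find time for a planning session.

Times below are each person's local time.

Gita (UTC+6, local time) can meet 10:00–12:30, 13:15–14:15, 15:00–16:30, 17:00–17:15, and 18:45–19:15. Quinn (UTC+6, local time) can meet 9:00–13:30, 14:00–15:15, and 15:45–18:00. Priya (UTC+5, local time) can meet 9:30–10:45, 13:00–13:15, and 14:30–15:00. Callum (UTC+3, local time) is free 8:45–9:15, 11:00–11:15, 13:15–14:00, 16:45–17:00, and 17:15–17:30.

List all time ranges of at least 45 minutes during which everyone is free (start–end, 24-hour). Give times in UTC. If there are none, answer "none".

none

Gita → UTC: 04:00–06:30, 07:15–08:15, 09:00–10:30, 11:00–11:15, 12:45–13:15.
Quinn → UTC: 03:00–07:30, 08:00–09:15, 09:45–12:00.
Priya → UTC: 04:30–05:45, 08:00–08:15, 09:30–10:00.
Callum → UTC: 05:45–06:15, 08:00–08:15, 10:15–11:00, 13:45–14:00, 14:15–14:30.
Gita ∩ Quinn: 04:00–06:30, 07:15–07:30, 08:00–08:15, 09:00–09:15, 09:45–10:30, 11:00–11:15.
Gita ∩ Quinn ∩ Priya: 04:30–05:45, 08:00–08:15, 09:45–10:00.
Gita ∩ Quinn ∩ Priya ∩ Callum: 08:00–08:15.
Windows ≥ 45 min: (none).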